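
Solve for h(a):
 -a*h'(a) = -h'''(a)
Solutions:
 h(a) = C1 + Integral(C2*airyai(a) + C3*airybi(a), a)


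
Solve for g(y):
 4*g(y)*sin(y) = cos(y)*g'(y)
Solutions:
 g(y) = C1/cos(y)^4


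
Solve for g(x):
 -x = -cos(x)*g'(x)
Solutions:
 g(x) = C1 + Integral(x/cos(x), x)


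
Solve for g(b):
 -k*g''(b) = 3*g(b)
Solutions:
 g(b) = C1*exp(-sqrt(3)*b*sqrt(-1/k)) + C2*exp(sqrt(3)*b*sqrt(-1/k))


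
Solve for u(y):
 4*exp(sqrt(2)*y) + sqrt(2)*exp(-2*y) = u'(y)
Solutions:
 u(y) = C1 + 2*sqrt(2)*exp(sqrt(2)*y) - sqrt(2)*exp(-2*y)/2


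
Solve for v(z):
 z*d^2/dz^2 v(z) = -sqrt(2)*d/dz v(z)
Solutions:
 v(z) = C1 + C2*z^(1 - sqrt(2))


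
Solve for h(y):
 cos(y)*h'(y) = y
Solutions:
 h(y) = C1 + Integral(y/cos(y), y)


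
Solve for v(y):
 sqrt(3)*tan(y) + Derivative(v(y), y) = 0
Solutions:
 v(y) = C1 + sqrt(3)*log(cos(y))


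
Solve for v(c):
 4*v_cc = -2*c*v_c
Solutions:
 v(c) = C1 + C2*erf(c/2)


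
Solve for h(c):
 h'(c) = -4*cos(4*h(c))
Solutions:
 h(c) = -asin((C1 + exp(32*c))/(C1 - exp(32*c)))/4 + pi/4
 h(c) = asin((C1 + exp(32*c))/(C1 - exp(32*c)))/4


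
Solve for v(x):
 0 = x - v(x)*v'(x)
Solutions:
 v(x) = -sqrt(C1 + x^2)
 v(x) = sqrt(C1 + x^2)


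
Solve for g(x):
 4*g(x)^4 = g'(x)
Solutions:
 g(x) = (-1/(C1 + 12*x))^(1/3)
 g(x) = (-1/(C1 + 4*x))^(1/3)*(-3^(2/3) - 3*3^(1/6)*I)/6
 g(x) = (-1/(C1 + 4*x))^(1/3)*(-3^(2/3) + 3*3^(1/6)*I)/6


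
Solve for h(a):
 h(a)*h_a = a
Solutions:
 h(a) = -sqrt(C1 + a^2)
 h(a) = sqrt(C1 + a^2)


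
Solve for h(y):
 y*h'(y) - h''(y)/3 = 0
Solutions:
 h(y) = C1 + C2*erfi(sqrt(6)*y/2)


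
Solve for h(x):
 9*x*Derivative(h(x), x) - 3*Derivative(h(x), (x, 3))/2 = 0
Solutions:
 h(x) = C1 + Integral(C2*airyai(6^(1/3)*x) + C3*airybi(6^(1/3)*x), x)


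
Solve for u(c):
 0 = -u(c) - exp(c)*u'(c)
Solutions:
 u(c) = C1*exp(exp(-c))


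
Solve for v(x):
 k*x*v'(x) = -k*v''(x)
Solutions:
 v(x) = C1 + C2*erf(sqrt(2)*x/2)


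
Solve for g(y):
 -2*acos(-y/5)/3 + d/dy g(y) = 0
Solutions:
 g(y) = C1 + 2*y*acos(-y/5)/3 + 2*sqrt(25 - y^2)/3


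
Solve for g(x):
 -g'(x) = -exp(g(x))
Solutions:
 g(x) = log(-1/(C1 + x))


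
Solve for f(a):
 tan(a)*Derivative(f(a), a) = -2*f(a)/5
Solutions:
 f(a) = C1/sin(a)^(2/5)


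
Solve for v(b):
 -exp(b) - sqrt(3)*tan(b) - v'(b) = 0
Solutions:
 v(b) = C1 - exp(b) + sqrt(3)*log(cos(b))


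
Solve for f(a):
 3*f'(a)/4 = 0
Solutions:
 f(a) = C1


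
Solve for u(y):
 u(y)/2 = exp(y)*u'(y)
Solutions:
 u(y) = C1*exp(-exp(-y)/2)


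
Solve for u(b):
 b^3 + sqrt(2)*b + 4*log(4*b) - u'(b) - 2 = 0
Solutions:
 u(b) = C1 + b^4/4 + sqrt(2)*b^2/2 + 4*b*log(b) - 6*b + b*log(256)


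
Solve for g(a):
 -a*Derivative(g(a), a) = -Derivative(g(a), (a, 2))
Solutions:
 g(a) = C1 + C2*erfi(sqrt(2)*a/2)


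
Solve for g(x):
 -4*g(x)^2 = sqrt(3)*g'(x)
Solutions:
 g(x) = 3/(C1 + 4*sqrt(3)*x)


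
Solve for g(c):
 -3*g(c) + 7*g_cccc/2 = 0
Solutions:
 g(c) = C1*exp(-6^(1/4)*7^(3/4)*c/7) + C2*exp(6^(1/4)*7^(3/4)*c/7) + C3*sin(6^(1/4)*7^(3/4)*c/7) + C4*cos(6^(1/4)*7^(3/4)*c/7)


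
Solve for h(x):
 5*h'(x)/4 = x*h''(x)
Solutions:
 h(x) = C1 + C2*x^(9/4)


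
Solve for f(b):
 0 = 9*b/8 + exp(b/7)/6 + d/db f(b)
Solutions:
 f(b) = C1 - 9*b^2/16 - 7*exp(b/7)/6


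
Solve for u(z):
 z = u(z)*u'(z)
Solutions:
 u(z) = -sqrt(C1 + z^2)
 u(z) = sqrt(C1 + z^2)


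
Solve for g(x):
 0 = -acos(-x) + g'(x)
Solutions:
 g(x) = C1 + x*acos(-x) + sqrt(1 - x^2)


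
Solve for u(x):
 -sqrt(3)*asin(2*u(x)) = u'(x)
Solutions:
 Integral(1/asin(2*_y), (_y, u(x))) = C1 - sqrt(3)*x


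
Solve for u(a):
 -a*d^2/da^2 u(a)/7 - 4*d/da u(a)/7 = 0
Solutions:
 u(a) = C1 + C2/a^3


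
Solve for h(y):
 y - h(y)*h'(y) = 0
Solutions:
 h(y) = -sqrt(C1 + y^2)
 h(y) = sqrt(C1 + y^2)


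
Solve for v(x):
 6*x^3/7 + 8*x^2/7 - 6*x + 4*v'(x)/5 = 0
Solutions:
 v(x) = C1 - 15*x^4/56 - 10*x^3/21 + 15*x^2/4


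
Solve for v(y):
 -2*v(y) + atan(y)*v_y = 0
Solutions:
 v(y) = C1*exp(2*Integral(1/atan(y), y))


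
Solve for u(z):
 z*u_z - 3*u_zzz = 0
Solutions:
 u(z) = C1 + Integral(C2*airyai(3^(2/3)*z/3) + C3*airybi(3^(2/3)*z/3), z)


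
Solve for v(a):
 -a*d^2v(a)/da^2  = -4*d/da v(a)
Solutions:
 v(a) = C1 + C2*a^5


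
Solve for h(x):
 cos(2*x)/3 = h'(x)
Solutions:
 h(x) = C1 + sin(2*x)/6


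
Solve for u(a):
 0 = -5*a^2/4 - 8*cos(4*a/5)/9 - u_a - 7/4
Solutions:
 u(a) = C1 - 5*a^3/12 - 7*a/4 - 10*sin(4*a/5)/9


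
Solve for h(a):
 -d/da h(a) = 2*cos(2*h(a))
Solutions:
 h(a) = -asin((C1 + exp(8*a))/(C1 - exp(8*a)))/2 + pi/2
 h(a) = asin((C1 + exp(8*a))/(C1 - exp(8*a)))/2


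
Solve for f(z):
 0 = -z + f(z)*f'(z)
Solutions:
 f(z) = -sqrt(C1 + z^2)
 f(z) = sqrt(C1 + z^2)


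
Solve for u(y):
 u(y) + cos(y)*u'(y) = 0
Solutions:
 u(y) = C1*sqrt(sin(y) - 1)/sqrt(sin(y) + 1)


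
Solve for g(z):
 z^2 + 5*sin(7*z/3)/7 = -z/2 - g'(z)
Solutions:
 g(z) = C1 - z^3/3 - z^2/4 + 15*cos(7*z/3)/49


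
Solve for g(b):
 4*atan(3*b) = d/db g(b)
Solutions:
 g(b) = C1 + 4*b*atan(3*b) - 2*log(9*b^2 + 1)/3


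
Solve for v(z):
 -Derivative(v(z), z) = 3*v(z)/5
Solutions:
 v(z) = C1*exp(-3*z/5)


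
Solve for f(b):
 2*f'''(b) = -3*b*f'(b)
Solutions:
 f(b) = C1 + Integral(C2*airyai(-2^(2/3)*3^(1/3)*b/2) + C3*airybi(-2^(2/3)*3^(1/3)*b/2), b)


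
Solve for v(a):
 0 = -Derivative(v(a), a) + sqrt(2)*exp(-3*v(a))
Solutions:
 v(a) = log(C1 + 3*sqrt(2)*a)/3
 v(a) = log((-3^(1/3) - 3^(5/6)*I)*(C1 + sqrt(2)*a)^(1/3)/2)
 v(a) = log((-3^(1/3) + 3^(5/6)*I)*(C1 + sqrt(2)*a)^(1/3)/2)


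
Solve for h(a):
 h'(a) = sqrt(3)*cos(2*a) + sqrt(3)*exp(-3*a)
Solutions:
 h(a) = C1 + sqrt(3)*sin(2*a)/2 - sqrt(3)*exp(-3*a)/3


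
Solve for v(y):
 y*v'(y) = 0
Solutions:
 v(y) = C1


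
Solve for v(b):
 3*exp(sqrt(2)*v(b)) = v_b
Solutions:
 v(b) = sqrt(2)*(2*log(-1/(C1 + 3*b)) - log(2))/4


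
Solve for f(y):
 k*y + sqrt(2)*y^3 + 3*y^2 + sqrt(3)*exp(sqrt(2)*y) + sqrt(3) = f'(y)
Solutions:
 f(y) = C1 + k*y^2/2 + sqrt(2)*y^4/4 + y^3 + sqrt(3)*y + sqrt(6)*exp(sqrt(2)*y)/2


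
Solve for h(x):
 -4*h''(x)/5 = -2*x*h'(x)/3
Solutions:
 h(x) = C1 + C2*erfi(sqrt(15)*x/6)


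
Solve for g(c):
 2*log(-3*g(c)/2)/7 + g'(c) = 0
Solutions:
 7*Integral(1/(log(-_y) - log(2) + log(3)), (_y, g(c)))/2 = C1 - c


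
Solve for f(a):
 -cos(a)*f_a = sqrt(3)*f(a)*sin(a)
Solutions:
 f(a) = C1*cos(a)^(sqrt(3))


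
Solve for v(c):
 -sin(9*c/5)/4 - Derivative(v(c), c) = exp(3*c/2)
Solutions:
 v(c) = C1 - 2*exp(3*c/2)/3 + 5*cos(9*c/5)/36


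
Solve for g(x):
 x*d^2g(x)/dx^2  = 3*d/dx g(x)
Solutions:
 g(x) = C1 + C2*x^4


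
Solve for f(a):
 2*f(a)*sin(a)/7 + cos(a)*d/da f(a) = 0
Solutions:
 f(a) = C1*cos(a)^(2/7)


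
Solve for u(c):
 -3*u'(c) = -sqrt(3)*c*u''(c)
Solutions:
 u(c) = C1 + C2*c^(1 + sqrt(3))


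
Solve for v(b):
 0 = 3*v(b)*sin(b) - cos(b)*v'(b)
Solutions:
 v(b) = C1/cos(b)^3


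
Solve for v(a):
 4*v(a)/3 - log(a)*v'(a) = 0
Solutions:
 v(a) = C1*exp(4*li(a)/3)


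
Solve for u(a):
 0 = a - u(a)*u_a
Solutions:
 u(a) = -sqrt(C1 + a^2)
 u(a) = sqrt(C1 + a^2)


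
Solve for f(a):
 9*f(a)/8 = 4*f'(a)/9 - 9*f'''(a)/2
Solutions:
 f(a) = C1*exp(3^(1/3)*a*(32*3^(1/3)/(sqrt(42948417) + 6561)^(1/3) + (sqrt(42948417) + 6561)^(1/3))/108)*sin(3^(1/6)*a*(-3^(2/3)*(sqrt(42948417) + 6561)^(1/3) + 96/(sqrt(42948417) + 6561)^(1/3))/108) + C2*exp(3^(1/3)*a*(32*3^(1/3)/(sqrt(42948417) + 6561)^(1/3) + (sqrt(42948417) + 6561)^(1/3))/108)*cos(3^(1/6)*a*(-3^(2/3)*(sqrt(42948417) + 6561)^(1/3) + 96/(sqrt(42948417) + 6561)^(1/3))/108) + C3*exp(-3^(1/3)*a*(32*3^(1/3)/(sqrt(42948417) + 6561)^(1/3) + (sqrt(42948417) + 6561)^(1/3))/54)


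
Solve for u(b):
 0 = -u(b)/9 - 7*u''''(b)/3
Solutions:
 u(b) = (C1*sin(sqrt(2)*21^(3/4)*b/42) + C2*cos(sqrt(2)*21^(3/4)*b/42))*exp(-sqrt(2)*21^(3/4)*b/42) + (C3*sin(sqrt(2)*21^(3/4)*b/42) + C4*cos(sqrt(2)*21^(3/4)*b/42))*exp(sqrt(2)*21^(3/4)*b/42)


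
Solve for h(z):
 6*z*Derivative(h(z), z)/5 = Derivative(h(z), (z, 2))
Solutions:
 h(z) = C1 + C2*erfi(sqrt(15)*z/5)


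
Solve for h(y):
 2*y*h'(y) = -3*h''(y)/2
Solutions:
 h(y) = C1 + C2*erf(sqrt(6)*y/3)


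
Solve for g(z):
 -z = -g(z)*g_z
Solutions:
 g(z) = -sqrt(C1 + z^2)
 g(z) = sqrt(C1 + z^2)


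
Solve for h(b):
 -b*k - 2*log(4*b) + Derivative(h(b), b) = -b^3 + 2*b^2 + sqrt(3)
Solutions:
 h(b) = C1 - b^4/4 + 2*b^3/3 + b^2*k/2 + 2*b*log(b) - 2*b + sqrt(3)*b + b*log(16)


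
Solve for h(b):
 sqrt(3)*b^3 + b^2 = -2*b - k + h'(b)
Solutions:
 h(b) = C1 + sqrt(3)*b^4/4 + b^3/3 + b^2 + b*k


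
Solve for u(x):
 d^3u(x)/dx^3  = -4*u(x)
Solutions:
 u(x) = C3*exp(-2^(2/3)*x) + (C1*sin(2^(2/3)*sqrt(3)*x/2) + C2*cos(2^(2/3)*sqrt(3)*x/2))*exp(2^(2/3)*x/2)


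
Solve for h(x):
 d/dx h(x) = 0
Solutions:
 h(x) = C1


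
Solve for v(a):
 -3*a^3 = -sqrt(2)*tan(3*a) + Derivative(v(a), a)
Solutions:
 v(a) = C1 - 3*a^4/4 - sqrt(2)*log(cos(3*a))/3


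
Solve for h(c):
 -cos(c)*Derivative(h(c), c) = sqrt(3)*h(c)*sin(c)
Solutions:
 h(c) = C1*cos(c)^(sqrt(3))


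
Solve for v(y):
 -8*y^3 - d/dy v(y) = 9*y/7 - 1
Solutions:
 v(y) = C1 - 2*y^4 - 9*y^2/14 + y


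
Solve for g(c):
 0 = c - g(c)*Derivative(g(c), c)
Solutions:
 g(c) = -sqrt(C1 + c^2)
 g(c) = sqrt(C1 + c^2)


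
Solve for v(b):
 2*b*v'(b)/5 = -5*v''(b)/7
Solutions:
 v(b) = C1 + C2*erf(sqrt(7)*b/5)


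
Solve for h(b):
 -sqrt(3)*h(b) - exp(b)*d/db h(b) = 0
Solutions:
 h(b) = C1*exp(sqrt(3)*exp(-b))


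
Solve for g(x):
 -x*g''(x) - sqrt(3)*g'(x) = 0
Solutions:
 g(x) = C1 + C2*x^(1 - sqrt(3))


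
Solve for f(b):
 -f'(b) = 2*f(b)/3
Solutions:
 f(b) = C1*exp(-2*b/3)


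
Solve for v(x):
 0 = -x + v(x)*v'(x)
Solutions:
 v(x) = -sqrt(C1 + x^2)
 v(x) = sqrt(C1 + x^2)


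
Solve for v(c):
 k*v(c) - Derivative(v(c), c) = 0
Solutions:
 v(c) = C1*exp(c*k)


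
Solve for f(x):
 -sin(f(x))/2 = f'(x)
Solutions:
 f(x) = -acos((-C1 - exp(x))/(C1 - exp(x))) + 2*pi
 f(x) = acos((-C1 - exp(x))/(C1 - exp(x)))


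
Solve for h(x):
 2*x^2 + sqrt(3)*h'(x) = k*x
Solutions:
 h(x) = C1 + sqrt(3)*k*x^2/6 - 2*sqrt(3)*x^3/9


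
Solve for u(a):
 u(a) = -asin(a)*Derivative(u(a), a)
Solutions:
 u(a) = C1*exp(-Integral(1/asin(a), a))


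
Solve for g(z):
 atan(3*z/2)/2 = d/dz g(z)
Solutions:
 g(z) = C1 + z*atan(3*z/2)/2 - log(9*z^2 + 4)/6


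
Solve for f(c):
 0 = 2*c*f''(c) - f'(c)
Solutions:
 f(c) = C1 + C2*c^(3/2)


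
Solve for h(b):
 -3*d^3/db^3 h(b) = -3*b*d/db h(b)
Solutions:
 h(b) = C1 + Integral(C2*airyai(b) + C3*airybi(b), b)


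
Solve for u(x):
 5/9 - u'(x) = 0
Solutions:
 u(x) = C1 + 5*x/9


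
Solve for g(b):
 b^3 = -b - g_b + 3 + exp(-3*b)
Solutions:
 g(b) = C1 - b^4/4 - b^2/2 + 3*b - exp(-3*b)/3


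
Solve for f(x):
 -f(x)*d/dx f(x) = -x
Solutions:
 f(x) = -sqrt(C1 + x^2)
 f(x) = sqrt(C1 + x^2)


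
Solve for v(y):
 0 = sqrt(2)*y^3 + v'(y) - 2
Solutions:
 v(y) = C1 - sqrt(2)*y^4/4 + 2*y


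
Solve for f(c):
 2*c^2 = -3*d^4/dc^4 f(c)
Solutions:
 f(c) = C1 + C2*c + C3*c^2 + C4*c^3 - c^6/540


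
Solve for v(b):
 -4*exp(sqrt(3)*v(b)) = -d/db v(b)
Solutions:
 v(b) = sqrt(3)*(2*log(-1/(C1 + 4*b)) - log(3))/6


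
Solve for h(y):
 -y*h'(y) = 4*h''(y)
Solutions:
 h(y) = C1 + C2*erf(sqrt(2)*y/4)


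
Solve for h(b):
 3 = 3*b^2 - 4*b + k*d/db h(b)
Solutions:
 h(b) = C1 - b^3/k + 2*b^2/k + 3*b/k


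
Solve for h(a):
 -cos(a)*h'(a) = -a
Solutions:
 h(a) = C1 + Integral(a/cos(a), a)


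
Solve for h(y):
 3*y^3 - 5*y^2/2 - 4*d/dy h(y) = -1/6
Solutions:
 h(y) = C1 + 3*y^4/16 - 5*y^3/24 + y/24


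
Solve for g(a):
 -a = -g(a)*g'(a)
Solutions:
 g(a) = -sqrt(C1 + a^2)
 g(a) = sqrt(C1 + a^2)


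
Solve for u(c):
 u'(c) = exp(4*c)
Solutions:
 u(c) = C1 + exp(4*c)/4


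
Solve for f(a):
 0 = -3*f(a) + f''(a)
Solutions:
 f(a) = C1*exp(-sqrt(3)*a) + C2*exp(sqrt(3)*a)


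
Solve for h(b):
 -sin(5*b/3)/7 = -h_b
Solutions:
 h(b) = C1 - 3*cos(5*b/3)/35


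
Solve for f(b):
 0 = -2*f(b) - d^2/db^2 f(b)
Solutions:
 f(b) = C1*sin(sqrt(2)*b) + C2*cos(sqrt(2)*b)


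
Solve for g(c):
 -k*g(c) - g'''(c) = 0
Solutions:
 g(c) = C1*exp(c*(-k)^(1/3)) + C2*exp(c*(-k)^(1/3)*(-1 + sqrt(3)*I)/2) + C3*exp(-c*(-k)^(1/3)*(1 + sqrt(3)*I)/2)


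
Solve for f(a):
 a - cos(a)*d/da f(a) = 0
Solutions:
 f(a) = C1 + Integral(a/cos(a), a)


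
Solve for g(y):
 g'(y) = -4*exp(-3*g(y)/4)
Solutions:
 g(y) = 4*log(C1 - 3*y)/3
 g(y) = 4*log((-1 - sqrt(3)*I)*(C1 - 3*y)^(1/3)/2)
 g(y) = 4*log((-1 + sqrt(3)*I)*(C1 - 3*y)^(1/3)/2)


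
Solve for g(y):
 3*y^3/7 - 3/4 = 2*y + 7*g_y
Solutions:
 g(y) = C1 + 3*y^4/196 - y^2/7 - 3*y/28


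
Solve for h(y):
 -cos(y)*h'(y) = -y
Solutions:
 h(y) = C1 + Integral(y/cos(y), y)


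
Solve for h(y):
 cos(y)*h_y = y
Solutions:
 h(y) = C1 + Integral(y/cos(y), y)


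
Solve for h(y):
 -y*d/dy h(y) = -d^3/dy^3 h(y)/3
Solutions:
 h(y) = C1 + Integral(C2*airyai(3^(1/3)*y) + C3*airybi(3^(1/3)*y), y)


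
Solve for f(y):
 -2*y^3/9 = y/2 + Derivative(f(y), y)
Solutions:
 f(y) = C1 - y^4/18 - y^2/4


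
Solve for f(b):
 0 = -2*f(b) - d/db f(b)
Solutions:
 f(b) = C1*exp(-2*b)


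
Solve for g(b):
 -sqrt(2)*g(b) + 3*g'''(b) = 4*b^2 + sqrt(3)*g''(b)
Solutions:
 g(b) = C1*exp(b*(-12^(1/3)*(2*sqrt(3) + 81*sqrt(2) + sqrt(-12 + (2*sqrt(3) + 81*sqrt(2))^2))^(1/3) - 2*18^(1/3)/(2*sqrt(3) + 81*sqrt(2) + sqrt(-12 + (2*sqrt(3) + 81*sqrt(2))^2))^(1/3) + 4*sqrt(3))/36)*sin(2^(1/3)*3^(1/6)*b*(-2^(1/3)*3^(2/3)*(2*sqrt(3) + 81*sqrt(2) + sqrt(-12 + (2*sqrt(3) + 81*sqrt(2))^2))^(1/3) + 6/(2*sqrt(3) + 81*sqrt(2) + sqrt(-12 + (2*sqrt(3) + 81*sqrt(2))^2))^(1/3))/36) + C2*exp(b*(-12^(1/3)*(2*sqrt(3) + 81*sqrt(2) + sqrt(-12 + (2*sqrt(3) + 81*sqrt(2))^2))^(1/3) - 2*18^(1/3)/(2*sqrt(3) + 81*sqrt(2) + sqrt(-12 + (2*sqrt(3) + 81*sqrt(2))^2))^(1/3) + 4*sqrt(3))/36)*cos(2^(1/3)*3^(1/6)*b*(-2^(1/3)*3^(2/3)*(2*sqrt(3) + 81*sqrt(2) + sqrt(-12 + (2*sqrt(3) + 81*sqrt(2))^2))^(1/3) + 6/(2*sqrt(3) + 81*sqrt(2) + sqrt(-12 + (2*sqrt(3) + 81*sqrt(2))^2))^(1/3))/36) + C3*exp(b*(2*18^(1/3)/(2*sqrt(3) + 81*sqrt(2) + sqrt(-12 + (2*sqrt(3) + 81*sqrt(2))^2))^(1/3) + 2*sqrt(3) + 12^(1/3)*(2*sqrt(3) + 81*sqrt(2) + sqrt(-12 + (2*sqrt(3) + 81*sqrt(2))^2))^(1/3))/18) - 2*sqrt(2)*b^2 + 4*sqrt(3)


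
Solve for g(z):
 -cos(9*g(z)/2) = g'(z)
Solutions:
 g(z) = -2*asin((C1 + exp(9*z))/(C1 - exp(9*z)))/9 + 2*pi/9
 g(z) = 2*asin((C1 + exp(9*z))/(C1 - exp(9*z)))/9


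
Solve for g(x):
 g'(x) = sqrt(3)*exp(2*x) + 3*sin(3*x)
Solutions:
 g(x) = C1 + sqrt(3)*exp(2*x)/2 - cos(3*x)


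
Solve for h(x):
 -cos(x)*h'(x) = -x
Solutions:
 h(x) = C1 + Integral(x/cos(x), x)


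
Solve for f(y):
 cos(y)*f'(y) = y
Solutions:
 f(y) = C1 + Integral(y/cos(y), y)


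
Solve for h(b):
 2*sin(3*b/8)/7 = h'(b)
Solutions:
 h(b) = C1 - 16*cos(3*b/8)/21


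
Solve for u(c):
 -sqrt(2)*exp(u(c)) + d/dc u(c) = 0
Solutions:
 u(c) = log(-1/(C1 + sqrt(2)*c))


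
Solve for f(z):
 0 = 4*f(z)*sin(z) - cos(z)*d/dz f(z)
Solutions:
 f(z) = C1/cos(z)^4


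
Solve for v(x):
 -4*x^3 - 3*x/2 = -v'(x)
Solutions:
 v(x) = C1 + x^4 + 3*x^2/4


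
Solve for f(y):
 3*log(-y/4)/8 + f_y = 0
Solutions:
 f(y) = C1 - 3*y*log(-y)/8 + 3*y*(1 + 2*log(2))/8


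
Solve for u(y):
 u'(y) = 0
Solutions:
 u(y) = C1


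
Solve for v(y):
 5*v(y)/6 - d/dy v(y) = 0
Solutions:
 v(y) = C1*exp(5*y/6)


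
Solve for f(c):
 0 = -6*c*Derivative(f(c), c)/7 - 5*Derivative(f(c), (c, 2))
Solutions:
 f(c) = C1 + C2*erf(sqrt(105)*c/35)


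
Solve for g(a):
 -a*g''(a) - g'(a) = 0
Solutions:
 g(a) = C1 + C2*log(a)


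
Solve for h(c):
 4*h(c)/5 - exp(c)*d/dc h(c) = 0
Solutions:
 h(c) = C1*exp(-4*exp(-c)/5)


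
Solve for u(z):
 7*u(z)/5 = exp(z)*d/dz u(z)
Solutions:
 u(z) = C1*exp(-7*exp(-z)/5)


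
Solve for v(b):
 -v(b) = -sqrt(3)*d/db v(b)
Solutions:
 v(b) = C1*exp(sqrt(3)*b/3)


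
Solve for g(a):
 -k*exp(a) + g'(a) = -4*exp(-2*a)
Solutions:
 g(a) = C1 + k*exp(a) + 2*exp(-2*a)


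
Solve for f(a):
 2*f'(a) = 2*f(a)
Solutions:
 f(a) = C1*exp(a)


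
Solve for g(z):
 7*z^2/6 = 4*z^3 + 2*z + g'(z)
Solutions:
 g(z) = C1 - z^4 + 7*z^3/18 - z^2


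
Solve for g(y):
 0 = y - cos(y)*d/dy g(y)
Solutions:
 g(y) = C1 + Integral(y/cos(y), y)


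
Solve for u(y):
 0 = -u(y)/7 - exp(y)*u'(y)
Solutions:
 u(y) = C1*exp(exp(-y)/7)


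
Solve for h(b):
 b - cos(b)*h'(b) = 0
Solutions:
 h(b) = C1 + Integral(b/cos(b), b)


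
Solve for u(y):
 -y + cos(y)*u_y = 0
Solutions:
 u(y) = C1 + Integral(y/cos(y), y)


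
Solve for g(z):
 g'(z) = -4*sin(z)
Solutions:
 g(z) = C1 + 4*cos(z)


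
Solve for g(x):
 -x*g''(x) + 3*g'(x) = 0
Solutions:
 g(x) = C1 + C2*x^4


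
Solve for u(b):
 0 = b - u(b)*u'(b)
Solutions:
 u(b) = -sqrt(C1 + b^2)
 u(b) = sqrt(C1 + b^2)


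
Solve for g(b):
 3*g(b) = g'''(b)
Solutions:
 g(b) = C3*exp(3^(1/3)*b) + (C1*sin(3^(5/6)*b/2) + C2*cos(3^(5/6)*b/2))*exp(-3^(1/3)*b/2)


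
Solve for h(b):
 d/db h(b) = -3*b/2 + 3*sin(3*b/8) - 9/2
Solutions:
 h(b) = C1 - 3*b^2/4 - 9*b/2 - 8*cos(3*b/8)


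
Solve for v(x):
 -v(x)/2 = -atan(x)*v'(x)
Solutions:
 v(x) = C1*exp(Integral(1/atan(x), x)/2)


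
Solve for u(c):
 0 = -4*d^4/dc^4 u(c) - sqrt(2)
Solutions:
 u(c) = C1 + C2*c + C3*c^2 + C4*c^3 - sqrt(2)*c^4/96


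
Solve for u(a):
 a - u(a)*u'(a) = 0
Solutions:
 u(a) = -sqrt(C1 + a^2)
 u(a) = sqrt(C1 + a^2)


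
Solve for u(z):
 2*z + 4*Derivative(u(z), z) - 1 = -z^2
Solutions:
 u(z) = C1 - z^3/12 - z^2/4 + z/4


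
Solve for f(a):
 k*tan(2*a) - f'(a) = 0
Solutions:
 f(a) = C1 - k*log(cos(2*a))/2


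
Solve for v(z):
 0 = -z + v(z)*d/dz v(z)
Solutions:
 v(z) = -sqrt(C1 + z^2)
 v(z) = sqrt(C1 + z^2)


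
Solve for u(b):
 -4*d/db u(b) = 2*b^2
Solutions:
 u(b) = C1 - b^3/6


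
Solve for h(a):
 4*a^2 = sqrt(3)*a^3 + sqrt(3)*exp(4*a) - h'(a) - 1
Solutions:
 h(a) = C1 + sqrt(3)*a^4/4 - 4*a^3/3 - a + sqrt(3)*exp(4*a)/4


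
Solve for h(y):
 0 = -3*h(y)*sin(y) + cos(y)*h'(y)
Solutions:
 h(y) = C1/cos(y)^3


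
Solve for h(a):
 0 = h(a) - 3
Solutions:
 h(a) = 3


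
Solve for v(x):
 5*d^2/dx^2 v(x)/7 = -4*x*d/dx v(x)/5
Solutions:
 v(x) = C1 + C2*erf(sqrt(14)*x/5)


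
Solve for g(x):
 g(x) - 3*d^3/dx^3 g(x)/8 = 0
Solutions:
 g(x) = C3*exp(2*3^(2/3)*x/3) + (C1*sin(3^(1/6)*x) + C2*cos(3^(1/6)*x))*exp(-3^(2/3)*x/3)


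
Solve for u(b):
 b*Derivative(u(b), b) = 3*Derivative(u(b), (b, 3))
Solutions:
 u(b) = C1 + Integral(C2*airyai(3^(2/3)*b/3) + C3*airybi(3^(2/3)*b/3), b)


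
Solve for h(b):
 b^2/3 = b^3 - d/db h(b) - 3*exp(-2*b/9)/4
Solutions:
 h(b) = C1 + b^4/4 - b^3/9 + 27*exp(-2*b/9)/8


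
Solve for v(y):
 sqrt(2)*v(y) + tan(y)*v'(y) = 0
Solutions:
 v(y) = C1/sin(y)^(sqrt(2))


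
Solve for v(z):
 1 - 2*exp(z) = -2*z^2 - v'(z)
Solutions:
 v(z) = C1 - 2*z^3/3 - z + 2*exp(z)


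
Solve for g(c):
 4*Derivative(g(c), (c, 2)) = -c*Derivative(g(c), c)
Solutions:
 g(c) = C1 + C2*erf(sqrt(2)*c/4)


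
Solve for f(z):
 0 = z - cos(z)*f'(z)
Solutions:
 f(z) = C1 + Integral(z/cos(z), z)


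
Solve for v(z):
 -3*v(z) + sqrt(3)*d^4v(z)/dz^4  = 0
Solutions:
 v(z) = C1*exp(-3^(1/8)*z) + C2*exp(3^(1/8)*z) + C3*sin(3^(1/8)*z) + C4*cos(3^(1/8)*z)


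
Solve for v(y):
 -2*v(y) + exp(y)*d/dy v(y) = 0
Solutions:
 v(y) = C1*exp(-2*exp(-y))


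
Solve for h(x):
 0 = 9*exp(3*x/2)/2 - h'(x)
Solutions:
 h(x) = C1 + 3*exp(3*x/2)


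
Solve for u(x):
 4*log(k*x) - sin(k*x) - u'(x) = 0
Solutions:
 u(x) = C1 + 4*x*log(k*x) - 4*x - Piecewise((-cos(k*x)/k, Ne(k, 0)), (0, True))


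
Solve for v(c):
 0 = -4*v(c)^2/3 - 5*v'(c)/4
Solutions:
 v(c) = 15/(C1 + 16*c)


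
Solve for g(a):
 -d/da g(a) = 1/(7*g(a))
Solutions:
 g(a) = -sqrt(C1 - 14*a)/7
 g(a) = sqrt(C1 - 14*a)/7


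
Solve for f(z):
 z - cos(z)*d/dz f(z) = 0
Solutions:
 f(z) = C1 + Integral(z/cos(z), z)


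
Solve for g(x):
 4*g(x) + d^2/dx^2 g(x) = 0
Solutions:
 g(x) = C1*sin(2*x) + C2*cos(2*x)


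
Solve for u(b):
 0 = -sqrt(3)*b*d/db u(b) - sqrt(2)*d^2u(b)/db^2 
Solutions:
 u(b) = C1 + C2*erf(6^(1/4)*b/2)


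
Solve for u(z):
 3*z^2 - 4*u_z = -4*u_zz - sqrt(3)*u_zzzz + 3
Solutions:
 u(z) = C1 + C2*exp(-2^(1/3)*z*(-2*6^(1/3)/(9 + sqrt(16*sqrt(3) + 81))^(1/3) + 3^(1/6)*(9 + sqrt(16*sqrt(3) + 81))^(1/3))/6)*sin(2^(1/3)*z*(2*2^(1/3)*3^(5/6)/(9 + sqrt(16*sqrt(3) + 81))^(1/3) + 3^(2/3)*(9 + sqrt(16*sqrt(3) + 81))^(1/3))/6) + C3*exp(-2^(1/3)*z*(-2*6^(1/3)/(9 + sqrt(16*sqrt(3) + 81))^(1/3) + 3^(1/6)*(9 + sqrt(16*sqrt(3) + 81))^(1/3))/6)*cos(2^(1/3)*z*(2*2^(1/3)*3^(5/6)/(9 + sqrt(16*sqrt(3) + 81))^(1/3) + 3^(2/3)*(9 + sqrt(16*sqrt(3) + 81))^(1/3))/6) + C4*exp(2^(1/3)*z*(-2*6^(1/3)/(9 + sqrt(16*sqrt(3) + 81))^(1/3) + 3^(1/6)*(9 + sqrt(16*sqrt(3) + 81))^(1/3))/3) + z^3/4 + 3*z^2/4 + 3*z/4


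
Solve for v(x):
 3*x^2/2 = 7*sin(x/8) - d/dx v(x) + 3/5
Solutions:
 v(x) = C1 - x^3/2 + 3*x/5 - 56*cos(x/8)


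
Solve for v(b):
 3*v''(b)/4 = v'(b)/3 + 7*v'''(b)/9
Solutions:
 v(b) = C1 + (C2*sin(sqrt(615)*b/56) + C3*cos(sqrt(615)*b/56))*exp(27*b/56)


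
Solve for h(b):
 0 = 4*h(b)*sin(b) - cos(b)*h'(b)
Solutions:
 h(b) = C1/cos(b)^4


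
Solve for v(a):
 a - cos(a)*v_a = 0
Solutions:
 v(a) = C1 + Integral(a/cos(a), a)


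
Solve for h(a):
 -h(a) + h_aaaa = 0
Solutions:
 h(a) = C1*exp(-a) + C2*exp(a) + C3*sin(a) + C4*cos(a)


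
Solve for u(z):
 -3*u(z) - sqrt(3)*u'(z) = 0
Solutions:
 u(z) = C1*exp(-sqrt(3)*z)


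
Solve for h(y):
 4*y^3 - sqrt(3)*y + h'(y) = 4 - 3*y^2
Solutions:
 h(y) = C1 - y^4 - y^3 + sqrt(3)*y^2/2 + 4*y


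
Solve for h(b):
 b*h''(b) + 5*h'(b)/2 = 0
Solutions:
 h(b) = C1 + C2/b^(3/2)


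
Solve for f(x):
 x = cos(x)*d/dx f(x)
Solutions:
 f(x) = C1 + Integral(x/cos(x), x)


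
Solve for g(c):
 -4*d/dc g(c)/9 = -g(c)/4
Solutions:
 g(c) = C1*exp(9*c/16)


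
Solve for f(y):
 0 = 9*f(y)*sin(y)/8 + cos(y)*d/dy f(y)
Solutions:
 f(y) = C1*cos(y)^(9/8)


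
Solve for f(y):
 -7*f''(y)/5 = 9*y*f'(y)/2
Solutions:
 f(y) = C1 + C2*erf(3*sqrt(35)*y/14)


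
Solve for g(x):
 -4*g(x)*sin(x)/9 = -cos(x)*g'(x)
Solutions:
 g(x) = C1/cos(x)^(4/9)


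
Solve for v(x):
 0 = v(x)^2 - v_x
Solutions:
 v(x) = -1/(C1 + x)


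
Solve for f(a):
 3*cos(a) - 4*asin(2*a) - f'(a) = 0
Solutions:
 f(a) = C1 - 4*a*asin(2*a) - 2*sqrt(1 - 4*a^2) + 3*sin(a)


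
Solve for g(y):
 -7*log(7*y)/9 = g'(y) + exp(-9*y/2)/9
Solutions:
 g(y) = C1 - 7*y*log(y)/9 + 7*y*(1 - log(7))/9 + 2*exp(-9*y/2)/81


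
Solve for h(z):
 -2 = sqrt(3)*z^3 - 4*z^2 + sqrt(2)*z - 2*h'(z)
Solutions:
 h(z) = C1 + sqrt(3)*z^4/8 - 2*z^3/3 + sqrt(2)*z^2/4 + z


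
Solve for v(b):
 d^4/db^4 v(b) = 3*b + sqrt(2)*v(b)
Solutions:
 v(b) = C1*exp(-2^(1/8)*b) + C2*exp(2^(1/8)*b) + C3*sin(2^(1/8)*b) + C4*cos(2^(1/8)*b) - 3*sqrt(2)*b/2


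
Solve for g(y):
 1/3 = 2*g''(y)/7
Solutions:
 g(y) = C1 + C2*y + 7*y^2/12


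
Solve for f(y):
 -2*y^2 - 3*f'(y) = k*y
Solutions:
 f(y) = C1 - k*y^2/6 - 2*y^3/9


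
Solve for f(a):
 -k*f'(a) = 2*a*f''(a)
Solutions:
 f(a) = C1 + a^(1 - re(k)/2)*(C2*sin(log(a)*Abs(im(k))/2) + C3*cos(log(a)*im(k)/2))


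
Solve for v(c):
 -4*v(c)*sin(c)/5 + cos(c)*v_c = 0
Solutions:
 v(c) = C1/cos(c)^(4/5)


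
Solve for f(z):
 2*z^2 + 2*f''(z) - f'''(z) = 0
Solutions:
 f(z) = C1 + C2*z + C3*exp(2*z) - z^4/12 - z^3/6 - z^2/4


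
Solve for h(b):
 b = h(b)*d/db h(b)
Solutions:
 h(b) = -sqrt(C1 + b^2)
 h(b) = sqrt(C1 + b^2)


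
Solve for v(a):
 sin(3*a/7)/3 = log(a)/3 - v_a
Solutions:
 v(a) = C1 + a*log(a)/3 - a/3 + 7*cos(3*a/7)/9


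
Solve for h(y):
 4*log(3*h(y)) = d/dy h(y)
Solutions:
 -Integral(1/(log(_y) + log(3)), (_y, h(y)))/4 = C1 - y


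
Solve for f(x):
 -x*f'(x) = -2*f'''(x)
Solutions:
 f(x) = C1 + Integral(C2*airyai(2^(2/3)*x/2) + C3*airybi(2^(2/3)*x/2), x)


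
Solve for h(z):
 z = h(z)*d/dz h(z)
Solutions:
 h(z) = -sqrt(C1 + z^2)
 h(z) = sqrt(C1 + z^2)


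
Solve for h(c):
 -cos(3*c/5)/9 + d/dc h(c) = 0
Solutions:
 h(c) = C1 + 5*sin(3*c/5)/27


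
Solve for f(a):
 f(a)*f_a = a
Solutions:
 f(a) = -sqrt(C1 + a^2)
 f(a) = sqrt(C1 + a^2)


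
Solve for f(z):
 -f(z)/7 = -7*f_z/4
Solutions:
 f(z) = C1*exp(4*z/49)


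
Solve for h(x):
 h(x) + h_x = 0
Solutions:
 h(x) = C1*exp(-x)


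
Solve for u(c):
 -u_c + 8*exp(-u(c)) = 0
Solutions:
 u(c) = log(C1 + 8*c)


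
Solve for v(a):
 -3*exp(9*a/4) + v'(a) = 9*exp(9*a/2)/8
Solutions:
 v(a) = C1 + 4*exp(9*a/4)/3 + exp(9*a/2)/4


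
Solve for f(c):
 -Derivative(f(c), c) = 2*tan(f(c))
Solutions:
 f(c) = pi - asin(C1*exp(-2*c))
 f(c) = asin(C1*exp(-2*c))


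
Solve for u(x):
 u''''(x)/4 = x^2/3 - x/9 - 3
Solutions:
 u(x) = C1 + C2*x + C3*x^2 + C4*x^3 + x^6/270 - x^5/270 - x^4/2


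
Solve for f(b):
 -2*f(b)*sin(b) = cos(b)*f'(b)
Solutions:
 f(b) = C1*cos(b)^2


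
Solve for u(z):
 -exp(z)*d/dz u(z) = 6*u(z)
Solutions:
 u(z) = C1*exp(6*exp(-z))


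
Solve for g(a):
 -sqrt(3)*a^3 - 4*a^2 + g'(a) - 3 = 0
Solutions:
 g(a) = C1 + sqrt(3)*a^4/4 + 4*a^3/3 + 3*a


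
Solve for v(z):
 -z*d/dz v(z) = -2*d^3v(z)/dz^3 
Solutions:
 v(z) = C1 + Integral(C2*airyai(2^(2/3)*z/2) + C3*airybi(2^(2/3)*z/2), z)


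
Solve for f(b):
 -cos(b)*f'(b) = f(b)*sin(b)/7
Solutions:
 f(b) = C1*cos(b)^(1/7)


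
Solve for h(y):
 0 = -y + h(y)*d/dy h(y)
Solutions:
 h(y) = -sqrt(C1 + y^2)
 h(y) = sqrt(C1 + y^2)


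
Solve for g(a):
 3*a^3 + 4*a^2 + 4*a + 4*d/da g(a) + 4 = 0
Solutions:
 g(a) = C1 - 3*a^4/16 - a^3/3 - a^2/2 - a


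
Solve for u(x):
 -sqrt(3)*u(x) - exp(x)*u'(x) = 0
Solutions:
 u(x) = C1*exp(sqrt(3)*exp(-x))


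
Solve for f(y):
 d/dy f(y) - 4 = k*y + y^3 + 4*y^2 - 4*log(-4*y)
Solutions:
 f(y) = C1 + k*y^2/2 + y^4/4 + 4*y^3/3 - 4*y*log(-y) + 8*y*(1 - log(2))


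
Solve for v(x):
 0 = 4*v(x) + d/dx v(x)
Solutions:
 v(x) = C1*exp(-4*x)


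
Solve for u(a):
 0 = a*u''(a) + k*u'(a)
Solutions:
 u(a) = C1 + a^(1 - re(k))*(C2*sin(log(a)*Abs(im(k))) + C3*cos(log(a)*im(k)))


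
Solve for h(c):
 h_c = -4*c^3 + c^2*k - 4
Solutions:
 h(c) = C1 - c^4 + c^3*k/3 - 4*c


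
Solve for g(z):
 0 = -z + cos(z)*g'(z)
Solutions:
 g(z) = C1 + Integral(z/cos(z), z)


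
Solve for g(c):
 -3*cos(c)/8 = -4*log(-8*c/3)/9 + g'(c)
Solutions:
 g(c) = C1 + 4*c*log(-c)/9 - 4*c*log(3)/9 - 4*c/9 + 4*c*log(2)/3 - 3*sin(c)/8


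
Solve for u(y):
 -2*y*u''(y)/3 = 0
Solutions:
 u(y) = C1 + C2*y


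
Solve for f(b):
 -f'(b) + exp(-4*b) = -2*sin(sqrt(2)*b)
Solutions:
 f(b) = C1 - sqrt(2)*cos(sqrt(2)*b) - exp(-4*b)/4


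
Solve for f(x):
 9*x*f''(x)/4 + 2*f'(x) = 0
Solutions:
 f(x) = C1 + C2*x^(1/9)


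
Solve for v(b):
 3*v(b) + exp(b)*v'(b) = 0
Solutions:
 v(b) = C1*exp(3*exp(-b))


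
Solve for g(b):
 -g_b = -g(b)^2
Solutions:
 g(b) = -1/(C1 + b)


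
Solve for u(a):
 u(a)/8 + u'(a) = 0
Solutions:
 u(a) = C1*exp(-a/8)


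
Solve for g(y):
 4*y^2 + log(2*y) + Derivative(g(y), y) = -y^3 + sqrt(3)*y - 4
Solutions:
 g(y) = C1 - y^4/4 - 4*y^3/3 + sqrt(3)*y^2/2 - y*log(y) - 3*y - y*log(2)


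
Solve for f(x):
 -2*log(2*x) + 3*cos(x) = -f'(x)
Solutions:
 f(x) = C1 + 2*x*log(x) - 2*x + 2*x*log(2) - 3*sin(x)


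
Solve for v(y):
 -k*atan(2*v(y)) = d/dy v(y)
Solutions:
 Integral(1/atan(2*_y), (_y, v(y))) = C1 - k*y


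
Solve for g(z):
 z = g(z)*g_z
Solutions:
 g(z) = -sqrt(C1 + z^2)
 g(z) = sqrt(C1 + z^2)


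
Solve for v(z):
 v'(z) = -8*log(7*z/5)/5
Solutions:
 v(z) = C1 - 8*z*log(z)/5 - 8*z*log(7)/5 + 8*z/5 + 8*z*log(5)/5


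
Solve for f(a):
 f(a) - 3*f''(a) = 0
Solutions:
 f(a) = C1*exp(-sqrt(3)*a/3) + C2*exp(sqrt(3)*a/3)


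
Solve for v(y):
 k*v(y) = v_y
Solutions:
 v(y) = C1*exp(k*y)


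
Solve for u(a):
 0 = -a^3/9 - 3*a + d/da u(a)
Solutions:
 u(a) = C1 + a^4/36 + 3*a^2/2


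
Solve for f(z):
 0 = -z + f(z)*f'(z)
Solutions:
 f(z) = -sqrt(C1 + z^2)
 f(z) = sqrt(C1 + z^2)


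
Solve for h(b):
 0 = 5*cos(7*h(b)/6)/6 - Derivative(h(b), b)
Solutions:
 -5*b/6 - 3*log(sin(7*h(b)/6) - 1)/7 + 3*log(sin(7*h(b)/6) + 1)/7 = C1


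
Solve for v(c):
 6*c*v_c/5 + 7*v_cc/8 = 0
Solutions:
 v(c) = C1 + C2*erf(2*sqrt(210)*c/35)


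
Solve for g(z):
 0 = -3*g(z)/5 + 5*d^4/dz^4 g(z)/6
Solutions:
 g(z) = C1*exp(-sqrt(15)*2^(1/4)*z/5) + C2*exp(sqrt(15)*2^(1/4)*z/5) + C3*sin(sqrt(15)*2^(1/4)*z/5) + C4*cos(sqrt(15)*2^(1/4)*z/5)


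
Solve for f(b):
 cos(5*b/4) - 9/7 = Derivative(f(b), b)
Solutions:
 f(b) = C1 - 9*b/7 + 4*sin(5*b/4)/5


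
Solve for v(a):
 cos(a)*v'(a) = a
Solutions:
 v(a) = C1 + Integral(a/cos(a), a)


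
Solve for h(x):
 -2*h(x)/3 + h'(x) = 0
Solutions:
 h(x) = C1*exp(2*x/3)


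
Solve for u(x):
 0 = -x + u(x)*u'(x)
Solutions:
 u(x) = -sqrt(C1 + x^2)
 u(x) = sqrt(C1 + x^2)


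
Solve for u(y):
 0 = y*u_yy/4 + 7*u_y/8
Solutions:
 u(y) = C1 + C2/y^(5/2)


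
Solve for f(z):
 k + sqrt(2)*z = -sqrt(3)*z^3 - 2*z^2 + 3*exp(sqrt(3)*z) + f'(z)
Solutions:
 f(z) = C1 + k*z + sqrt(3)*z^4/4 + 2*z^3/3 + sqrt(2)*z^2/2 - sqrt(3)*exp(sqrt(3)*z)


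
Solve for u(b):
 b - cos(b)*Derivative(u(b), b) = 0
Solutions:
 u(b) = C1 + Integral(b/cos(b), b)


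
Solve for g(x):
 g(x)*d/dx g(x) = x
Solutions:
 g(x) = -sqrt(C1 + x^2)
 g(x) = sqrt(C1 + x^2)


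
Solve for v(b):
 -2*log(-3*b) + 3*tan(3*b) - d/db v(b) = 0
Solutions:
 v(b) = C1 - 2*b*log(-b) - 2*b*log(3) + 2*b - log(cos(3*b))


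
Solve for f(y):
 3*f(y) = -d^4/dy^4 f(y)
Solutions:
 f(y) = (C1*sin(sqrt(2)*3^(1/4)*y/2) + C2*cos(sqrt(2)*3^(1/4)*y/2))*exp(-sqrt(2)*3^(1/4)*y/2) + (C3*sin(sqrt(2)*3^(1/4)*y/2) + C4*cos(sqrt(2)*3^(1/4)*y/2))*exp(sqrt(2)*3^(1/4)*y/2)


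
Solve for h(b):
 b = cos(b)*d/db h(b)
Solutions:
 h(b) = C1 + Integral(b/cos(b), b)


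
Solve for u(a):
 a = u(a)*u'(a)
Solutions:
 u(a) = -sqrt(C1 + a^2)
 u(a) = sqrt(C1 + a^2)


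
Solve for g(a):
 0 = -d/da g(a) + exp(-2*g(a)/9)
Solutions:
 g(a) = 9*log(-sqrt(C1 + a)) - 9*log(3) + 9*log(2)/2
 g(a) = 9*log(C1 + a)/2 - 9*log(3) + 9*log(2)/2


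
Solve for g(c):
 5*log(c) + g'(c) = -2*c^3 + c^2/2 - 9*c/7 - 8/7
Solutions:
 g(c) = C1 - c^4/2 + c^3/6 - 9*c^2/14 - 5*c*log(c) + 27*c/7


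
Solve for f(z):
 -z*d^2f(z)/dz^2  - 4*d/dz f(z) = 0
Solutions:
 f(z) = C1 + C2/z^3


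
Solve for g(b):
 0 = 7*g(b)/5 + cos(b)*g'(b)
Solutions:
 g(b) = C1*(sin(b) - 1)^(7/10)/(sin(b) + 1)^(7/10)


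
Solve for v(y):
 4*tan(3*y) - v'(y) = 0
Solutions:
 v(y) = C1 - 4*log(cos(3*y))/3


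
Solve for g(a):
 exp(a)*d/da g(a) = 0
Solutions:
 g(a) = C1


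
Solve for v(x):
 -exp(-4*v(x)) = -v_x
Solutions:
 v(x) = log(-I*(C1 + 4*x)^(1/4))
 v(x) = log(I*(C1 + 4*x)^(1/4))
 v(x) = log(-(C1 + 4*x)^(1/4))
 v(x) = log(C1 + 4*x)/4


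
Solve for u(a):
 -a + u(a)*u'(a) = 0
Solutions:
 u(a) = -sqrt(C1 + a^2)
 u(a) = sqrt(C1 + a^2)


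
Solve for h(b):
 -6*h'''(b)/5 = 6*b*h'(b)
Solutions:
 h(b) = C1 + Integral(C2*airyai(-5^(1/3)*b) + C3*airybi(-5^(1/3)*b), b)


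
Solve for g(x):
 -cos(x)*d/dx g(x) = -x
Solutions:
 g(x) = C1 + Integral(x/cos(x), x)


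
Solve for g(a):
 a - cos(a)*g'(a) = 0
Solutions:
 g(a) = C1 + Integral(a/cos(a), a)


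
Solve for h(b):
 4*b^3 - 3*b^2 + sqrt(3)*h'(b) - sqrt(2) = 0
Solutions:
 h(b) = C1 - sqrt(3)*b^4/3 + sqrt(3)*b^3/3 + sqrt(6)*b/3


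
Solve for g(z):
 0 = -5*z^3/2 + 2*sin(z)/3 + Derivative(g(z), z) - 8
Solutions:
 g(z) = C1 + 5*z^4/8 + 8*z + 2*cos(z)/3


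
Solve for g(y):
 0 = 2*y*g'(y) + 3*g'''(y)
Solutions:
 g(y) = C1 + Integral(C2*airyai(-2^(1/3)*3^(2/3)*y/3) + C3*airybi(-2^(1/3)*3^(2/3)*y/3), y)


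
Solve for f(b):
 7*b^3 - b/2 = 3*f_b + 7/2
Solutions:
 f(b) = C1 + 7*b^4/12 - b^2/12 - 7*b/6


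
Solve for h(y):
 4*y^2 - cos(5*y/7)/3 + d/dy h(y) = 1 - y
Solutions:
 h(y) = C1 - 4*y^3/3 - y^2/2 + y + 7*sin(5*y/7)/15


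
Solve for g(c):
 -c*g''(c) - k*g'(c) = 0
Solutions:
 g(c) = C1 + c^(1 - re(k))*(C2*sin(log(c)*Abs(im(k))) + C3*cos(log(c)*im(k)))


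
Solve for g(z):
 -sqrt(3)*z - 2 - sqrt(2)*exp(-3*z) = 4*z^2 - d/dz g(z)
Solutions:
 g(z) = C1 + 4*z^3/3 + sqrt(3)*z^2/2 + 2*z - sqrt(2)*exp(-3*z)/3


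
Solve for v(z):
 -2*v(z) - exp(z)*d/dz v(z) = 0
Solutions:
 v(z) = C1*exp(2*exp(-z))


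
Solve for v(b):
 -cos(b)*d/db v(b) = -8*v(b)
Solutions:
 v(b) = C1*(sin(b)^4 + 4*sin(b)^3 + 6*sin(b)^2 + 4*sin(b) + 1)/(sin(b)^4 - 4*sin(b)^3 + 6*sin(b)^2 - 4*sin(b) + 1)


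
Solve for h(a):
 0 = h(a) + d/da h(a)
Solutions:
 h(a) = C1*exp(-a)


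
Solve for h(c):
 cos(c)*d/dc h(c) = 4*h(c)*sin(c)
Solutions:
 h(c) = C1/cos(c)^4


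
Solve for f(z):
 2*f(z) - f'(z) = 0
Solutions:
 f(z) = C1*exp(2*z)


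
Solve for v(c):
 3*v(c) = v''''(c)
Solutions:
 v(c) = C1*exp(-3^(1/4)*c) + C2*exp(3^(1/4)*c) + C3*sin(3^(1/4)*c) + C4*cos(3^(1/4)*c)


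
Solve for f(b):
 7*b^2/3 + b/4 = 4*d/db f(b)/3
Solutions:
 f(b) = C1 + 7*b^3/12 + 3*b^2/32


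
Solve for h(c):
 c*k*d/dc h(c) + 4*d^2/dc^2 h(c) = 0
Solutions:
 h(c) = Piecewise((-sqrt(2)*sqrt(pi)*C1*erf(sqrt(2)*c*sqrt(k)/4)/sqrt(k) - C2, (k > 0) | (k < 0)), (-C1*c - C2, True))


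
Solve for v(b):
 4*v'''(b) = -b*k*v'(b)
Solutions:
 v(b) = C1 + Integral(C2*airyai(2^(1/3)*b*(-k)^(1/3)/2) + C3*airybi(2^(1/3)*b*(-k)^(1/3)/2), b)


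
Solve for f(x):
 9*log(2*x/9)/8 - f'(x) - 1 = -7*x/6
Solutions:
 f(x) = C1 + 7*x^2/12 + 9*x*log(x)/8 - 9*x*log(3)/4 - 17*x/8 + 9*x*log(2)/8


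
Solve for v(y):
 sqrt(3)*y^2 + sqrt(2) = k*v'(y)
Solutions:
 v(y) = C1 + sqrt(3)*y^3/(3*k) + sqrt(2)*y/k


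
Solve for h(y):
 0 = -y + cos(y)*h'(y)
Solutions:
 h(y) = C1 + Integral(y/cos(y), y)


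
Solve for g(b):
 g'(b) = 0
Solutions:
 g(b) = C1


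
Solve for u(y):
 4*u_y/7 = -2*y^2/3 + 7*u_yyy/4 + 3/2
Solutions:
 u(y) = C1 + C2*exp(-4*y/7) + C3*exp(4*y/7) - 7*y^3/18 - 217*y/48


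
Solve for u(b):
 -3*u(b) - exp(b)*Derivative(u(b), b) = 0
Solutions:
 u(b) = C1*exp(3*exp(-b))


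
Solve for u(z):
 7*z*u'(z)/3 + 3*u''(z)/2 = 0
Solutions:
 u(z) = C1 + C2*erf(sqrt(7)*z/3)


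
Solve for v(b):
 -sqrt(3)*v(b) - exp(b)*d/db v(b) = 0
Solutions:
 v(b) = C1*exp(sqrt(3)*exp(-b))


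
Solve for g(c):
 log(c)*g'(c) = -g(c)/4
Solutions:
 g(c) = C1*exp(-li(c)/4)


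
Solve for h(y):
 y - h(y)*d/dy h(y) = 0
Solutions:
 h(y) = -sqrt(C1 + y^2)
 h(y) = sqrt(C1 + y^2)


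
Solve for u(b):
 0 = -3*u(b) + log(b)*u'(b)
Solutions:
 u(b) = C1*exp(3*li(b))


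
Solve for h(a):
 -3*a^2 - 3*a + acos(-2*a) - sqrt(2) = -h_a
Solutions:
 h(a) = C1 + a^3 + 3*a^2/2 - a*acos(-2*a) + sqrt(2)*a - sqrt(1 - 4*a^2)/2


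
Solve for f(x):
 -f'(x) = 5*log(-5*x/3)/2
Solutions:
 f(x) = C1 - 5*x*log(-x)/2 + 5*x*(-log(5) + 1 + log(3))/2


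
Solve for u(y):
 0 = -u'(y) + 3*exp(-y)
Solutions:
 u(y) = C1 - 3*exp(-y)


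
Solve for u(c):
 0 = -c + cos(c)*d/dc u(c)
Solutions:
 u(c) = C1 + Integral(c/cos(c), c)


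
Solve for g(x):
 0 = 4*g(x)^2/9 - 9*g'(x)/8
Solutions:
 g(x) = -81/(C1 + 32*x)


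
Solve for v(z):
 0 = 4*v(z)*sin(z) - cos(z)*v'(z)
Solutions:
 v(z) = C1/cos(z)^4


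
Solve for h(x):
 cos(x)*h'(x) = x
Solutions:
 h(x) = C1 + Integral(x/cos(x), x)


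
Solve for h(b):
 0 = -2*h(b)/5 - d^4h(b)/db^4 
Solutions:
 h(b) = (C1*sin(10^(3/4)*b/10) + C2*cos(10^(3/4)*b/10))*exp(-10^(3/4)*b/10) + (C3*sin(10^(3/4)*b/10) + C4*cos(10^(3/4)*b/10))*exp(10^(3/4)*b/10)


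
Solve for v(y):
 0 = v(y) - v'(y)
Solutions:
 v(y) = C1*exp(y)


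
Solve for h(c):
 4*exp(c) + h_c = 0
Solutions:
 h(c) = C1 - 4*exp(c)


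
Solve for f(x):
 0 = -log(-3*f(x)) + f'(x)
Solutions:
 -Integral(1/(log(-_y) + log(3)), (_y, f(x))) = C1 - x


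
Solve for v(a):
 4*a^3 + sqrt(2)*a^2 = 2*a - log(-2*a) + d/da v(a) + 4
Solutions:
 v(a) = C1 + a^4 + sqrt(2)*a^3/3 - a^2 + a*log(-a) + a*(-5 + log(2))


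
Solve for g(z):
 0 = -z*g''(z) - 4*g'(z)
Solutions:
 g(z) = C1 + C2/z^3


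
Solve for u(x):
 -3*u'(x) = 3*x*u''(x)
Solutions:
 u(x) = C1 + C2*log(x)


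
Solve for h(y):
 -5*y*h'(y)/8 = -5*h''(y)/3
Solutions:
 h(y) = C1 + C2*erfi(sqrt(3)*y/4)


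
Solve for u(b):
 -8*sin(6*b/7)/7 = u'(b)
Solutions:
 u(b) = C1 + 4*cos(6*b/7)/3


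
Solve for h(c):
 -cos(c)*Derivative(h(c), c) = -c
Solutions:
 h(c) = C1 + Integral(c/cos(c), c)


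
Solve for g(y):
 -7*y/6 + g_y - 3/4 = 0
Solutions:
 g(y) = C1 + 7*y^2/12 + 3*y/4


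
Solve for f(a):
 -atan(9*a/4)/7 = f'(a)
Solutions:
 f(a) = C1 - a*atan(9*a/4)/7 + 2*log(81*a^2 + 16)/63


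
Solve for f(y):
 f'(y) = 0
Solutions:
 f(y) = C1


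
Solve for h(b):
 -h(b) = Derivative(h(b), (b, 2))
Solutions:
 h(b) = C1*sin(b) + C2*cos(b)


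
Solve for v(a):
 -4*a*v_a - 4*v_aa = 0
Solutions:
 v(a) = C1 + C2*erf(sqrt(2)*a/2)


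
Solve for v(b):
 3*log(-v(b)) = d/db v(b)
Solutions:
 -li(-v(b)) = C1 + 3*b


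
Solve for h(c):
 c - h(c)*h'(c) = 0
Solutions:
 h(c) = -sqrt(C1 + c^2)
 h(c) = sqrt(C1 + c^2)


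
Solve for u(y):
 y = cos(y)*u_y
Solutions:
 u(y) = C1 + Integral(y/cos(y), y)


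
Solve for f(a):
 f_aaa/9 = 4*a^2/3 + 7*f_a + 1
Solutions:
 f(a) = C1 + C2*exp(-3*sqrt(7)*a) + C3*exp(3*sqrt(7)*a) - 4*a^3/63 - 197*a/1323


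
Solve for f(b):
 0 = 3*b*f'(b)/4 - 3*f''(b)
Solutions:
 f(b) = C1 + C2*erfi(sqrt(2)*b/4)


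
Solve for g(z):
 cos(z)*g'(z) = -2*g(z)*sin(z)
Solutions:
 g(z) = C1*cos(z)^2


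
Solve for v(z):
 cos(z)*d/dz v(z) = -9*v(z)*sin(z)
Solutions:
 v(z) = C1*cos(z)^9


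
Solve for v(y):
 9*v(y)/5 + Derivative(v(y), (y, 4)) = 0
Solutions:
 v(y) = (C1*sin(5^(3/4)*sqrt(6)*y/10) + C2*cos(5^(3/4)*sqrt(6)*y/10))*exp(-5^(3/4)*sqrt(6)*y/10) + (C3*sin(5^(3/4)*sqrt(6)*y/10) + C4*cos(5^(3/4)*sqrt(6)*y/10))*exp(5^(3/4)*sqrt(6)*y/10)


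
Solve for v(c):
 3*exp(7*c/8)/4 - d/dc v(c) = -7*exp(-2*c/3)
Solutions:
 v(c) = C1 + 6*exp(7*c/8)/7 - 21*exp(-2*c/3)/2


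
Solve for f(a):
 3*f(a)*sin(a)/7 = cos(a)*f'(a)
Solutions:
 f(a) = C1/cos(a)^(3/7)


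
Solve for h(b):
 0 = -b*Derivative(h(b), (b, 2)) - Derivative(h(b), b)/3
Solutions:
 h(b) = C1 + C2*b^(2/3)


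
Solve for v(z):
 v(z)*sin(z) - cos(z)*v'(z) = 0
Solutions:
 v(z) = C1/cos(z)


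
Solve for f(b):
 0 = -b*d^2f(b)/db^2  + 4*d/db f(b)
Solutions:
 f(b) = C1 + C2*b^5


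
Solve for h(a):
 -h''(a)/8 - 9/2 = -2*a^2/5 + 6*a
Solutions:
 h(a) = C1 + C2*a + 4*a^4/15 - 8*a^3 - 18*a^2


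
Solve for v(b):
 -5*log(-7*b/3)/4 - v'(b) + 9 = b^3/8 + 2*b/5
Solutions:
 v(b) = C1 - b^4/32 - b^2/5 - 5*b*log(-b)/4 + b*(-5*log(7) + 5*log(3) + 41)/4


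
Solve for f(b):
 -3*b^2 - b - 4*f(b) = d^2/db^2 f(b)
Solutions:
 f(b) = C1*sin(2*b) + C2*cos(2*b) - 3*b^2/4 - b/4 + 3/8
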